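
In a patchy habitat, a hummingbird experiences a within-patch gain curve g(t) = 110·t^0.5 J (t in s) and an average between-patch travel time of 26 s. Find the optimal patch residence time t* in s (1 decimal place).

26.0 s

By the marginal value theorem, leave when the instantaneous gain rate g'(t) equals the habitat-wide average g(t)/(T + t).
g'(t) = 0.5·110·t^-0.5. Setting 0.5·110·t^-0.5 = 110·t^0.5/(26+t) gives 0.5(26+t) = t, so 0.50·t = 0.5×26.
t* = 0.5×26/0.50 = 26 s.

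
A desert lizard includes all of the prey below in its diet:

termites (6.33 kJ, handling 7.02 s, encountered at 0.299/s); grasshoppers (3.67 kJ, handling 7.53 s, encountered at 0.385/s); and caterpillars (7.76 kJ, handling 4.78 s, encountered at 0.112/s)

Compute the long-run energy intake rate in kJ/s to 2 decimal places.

0.64 kJ/s

R = Σλ_iE_i / (1 + Σλ_ih_i)
Numerator: 0.299×6.33 + 0.385×3.67 + 0.112×7.76 = 4.175
Denominator: 1 + 0.299×7.02 + 0.385×7.53 + 0.112×4.78 = 6.533
R = 4.175/6.533 = 0.639 kJ/s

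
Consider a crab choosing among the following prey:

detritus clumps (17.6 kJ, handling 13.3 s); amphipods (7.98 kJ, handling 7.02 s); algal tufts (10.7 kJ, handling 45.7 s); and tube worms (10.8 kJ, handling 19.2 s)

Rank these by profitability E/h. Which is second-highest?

amphipods

Profitability E/h (kJ/s): detritus clumps = 17.6/13.3 = 1.32, amphipods = 7.98/7.02 = 1.14, algal tufts = 10.7/45.7 = 0.234, tube worms = 10.8/19.2 = 0.563.
Ranked: detritus clumps > amphipods > tube worms > algal tufts.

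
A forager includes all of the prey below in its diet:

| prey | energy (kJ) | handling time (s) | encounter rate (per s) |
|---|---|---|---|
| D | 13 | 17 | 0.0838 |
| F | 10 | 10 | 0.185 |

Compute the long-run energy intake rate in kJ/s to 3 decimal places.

Energy encountered per unit search time: 0.0838×13 + 0.185×10 = 2.939 kJ/s.
Handling time per unit search time: 0.0838×17 + 0.185×10 = 3.275.
Rate = 2.939/(1 + 3.275) = 0.6876 kJ/s.

0.688 kJ/s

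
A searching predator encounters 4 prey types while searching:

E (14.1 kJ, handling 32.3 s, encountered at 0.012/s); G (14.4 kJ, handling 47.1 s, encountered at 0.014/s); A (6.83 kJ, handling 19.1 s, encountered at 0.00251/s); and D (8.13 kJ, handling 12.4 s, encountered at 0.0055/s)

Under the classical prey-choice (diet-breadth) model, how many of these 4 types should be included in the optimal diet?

4

E/h in descending order: D 0.656, E 0.437, A 0.358, G 0.306 kJ/s. The optimal diet is the largest prefix of this list for which every included type satisfies E_i/h_i > R on the types above it.
Rate on top 1: 0.04186. E: 0.437 > 0.04186 → include.
Rate on top 2: 0.1469. A: 0.358 > 0.1469 → include.
Rate on top 3: 0.1537. G: 0.306 > 0.1537 → include.
Optimal diet: D, E, A, G — 4 of 4 types.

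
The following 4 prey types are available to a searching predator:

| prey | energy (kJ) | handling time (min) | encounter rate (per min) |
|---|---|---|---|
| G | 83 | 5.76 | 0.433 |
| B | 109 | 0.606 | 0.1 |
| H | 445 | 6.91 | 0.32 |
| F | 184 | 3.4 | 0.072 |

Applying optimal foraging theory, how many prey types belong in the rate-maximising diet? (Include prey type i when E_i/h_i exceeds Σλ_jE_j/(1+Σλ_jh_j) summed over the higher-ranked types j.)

Profitabilities (E/h, kJ/min): B 180, H 64.4, F 54.1, G 14.4. Add prey in this order while the next type's profitability exceeds the intake rate on those already taken.
Rate on top 1: 10.28. H: 64.4 > 10.28 → include.
Rate on top 2: 46.85. F: 54.1 > 46.85 → include.
Rate on top 3: 47.36. G: 14.4 < 47.36 → exclude; stop.
Optimal diet: B, H, F — 3 of 4 types.

3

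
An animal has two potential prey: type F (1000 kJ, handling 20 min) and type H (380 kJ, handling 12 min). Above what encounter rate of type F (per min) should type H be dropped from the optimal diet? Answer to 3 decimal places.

Drop type H once their profitability E₂/h₂ falls below the rate achievable on type F alone: E₂/h₂ = λE₁/(1 + λh₁).
Solve for λ: λE₁h₂ = E₂(1 + λh₁) → λ(E₁h₂ − E₂h₁) = E₂ → λ = E₂/(E₁h₂ − E₂h₁).
λ = 380/(1000×12 − 380×20) = 380/4400 = 0.08636 per min.

0.086 per min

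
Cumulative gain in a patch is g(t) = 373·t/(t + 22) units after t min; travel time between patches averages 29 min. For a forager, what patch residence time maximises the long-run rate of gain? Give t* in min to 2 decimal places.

25.26 min

By the marginal value theorem, leave when the instantaneous gain rate g'(t) equals the habitat-wide average g(t)/(T + t).
g'(t) = 373·22/(t + 22)². Setting 373·22/(t+22)² = 373t/[(t+22)(29+t)] gives 22(29+t) = t(t+22), so t² = 22×29 = 638.
t* = √638 = 25.26 min.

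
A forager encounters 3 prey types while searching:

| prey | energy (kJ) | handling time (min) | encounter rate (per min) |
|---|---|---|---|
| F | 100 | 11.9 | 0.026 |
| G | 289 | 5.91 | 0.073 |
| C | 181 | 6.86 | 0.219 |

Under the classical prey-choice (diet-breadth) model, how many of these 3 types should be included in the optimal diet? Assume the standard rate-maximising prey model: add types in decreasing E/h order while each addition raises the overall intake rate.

2

Rank by E/h (kJ/min): G 48.9, C 26.4, F 8.4. Include each in turn until the next type's E/h falls below the running intake rate.
Rate on top 1: 14.74. C: 26.4 > 14.74 → include.
Rate on top 2: 20.7. F: 8.4 < 20.7 → exclude; stop.
Optimal diet: G, C — 2 of 3 types.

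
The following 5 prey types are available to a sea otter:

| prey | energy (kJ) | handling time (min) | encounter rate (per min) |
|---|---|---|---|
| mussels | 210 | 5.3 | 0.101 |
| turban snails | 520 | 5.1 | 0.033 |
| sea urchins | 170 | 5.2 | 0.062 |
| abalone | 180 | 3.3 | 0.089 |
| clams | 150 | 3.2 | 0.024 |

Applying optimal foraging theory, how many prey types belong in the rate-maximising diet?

E/h in descending order: turban snails 102, abalone 54.5, clams 46.9, mussels 39.6, sea urchins 32.7 kJ/min. The optimal diet is the largest prefix of this list for which every included type satisfies E_i/h_i > R on the types above it.
Rate on top 1: 14.69. abalone: 54.5 > 14.69 → include.
Rate on top 2: 22.69. clams: 46.9 > 22.69 → include.
Rate on top 3: 23.9. mussels: 39.6 > 23.9 → include.
Rate on top 4: 27.96. sea urchins: 32.7 > 27.96 → include.
Optimal diet: turban snails, abalone, clams, mussels, sea urchins — 5 of 5 types.

5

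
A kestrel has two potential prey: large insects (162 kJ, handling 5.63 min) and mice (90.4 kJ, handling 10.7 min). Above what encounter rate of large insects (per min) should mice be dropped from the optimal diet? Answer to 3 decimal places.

0.074 per min

At the threshold, the rate on large insects alone equals the profitability of mice: λ·162/(1 + λ·5.63) = 90.4/10.7 = 8.449.
Rearranging, λ(162 − 8.449×5.63) = 8.449, so λ = 8.449/114.4 = 0.07383 per min.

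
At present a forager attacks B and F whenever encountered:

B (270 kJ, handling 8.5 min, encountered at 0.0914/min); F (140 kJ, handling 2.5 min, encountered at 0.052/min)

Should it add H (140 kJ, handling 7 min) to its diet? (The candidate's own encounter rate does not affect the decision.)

On B and F alone, R = ΣλE/(1+Σλh) = 31.96/1.907 = 16.76 kJ/min.
H: E/h = 140/7 = 20 kJ/min.
Since 20 > R, including H increases the long-run rate.

Yes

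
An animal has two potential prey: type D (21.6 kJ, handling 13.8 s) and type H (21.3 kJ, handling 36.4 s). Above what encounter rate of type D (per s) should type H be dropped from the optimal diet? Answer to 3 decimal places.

Drop type H once their profitability E₂/h₂ falls below the rate achievable on type D alone: E₂/h₂ = λE₁/(1 + λh₁).
Solve for λ: λE₁h₂ = E₂(1 + λh₁) → λ(E₁h₂ − E₂h₁) = E₂ → λ = E₂/(E₁h₂ − E₂h₁).
λ = 21.3/(21.6×36.4 − 21.3×13.8) = 21.3/492.3 = 0.04327 per s.

0.043 per s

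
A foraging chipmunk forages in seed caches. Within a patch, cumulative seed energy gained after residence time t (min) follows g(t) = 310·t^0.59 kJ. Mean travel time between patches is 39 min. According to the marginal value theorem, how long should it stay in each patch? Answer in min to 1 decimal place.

56.1 min

By the marginal value theorem, leave when the instantaneous gain rate g'(t) equals the habitat-wide average g(t)/(T + t).
g'(t) = 0.59·310·t^-0.41. Setting 0.59·310·t^-0.41 = 310·t^0.59/(39+t) gives 0.59(39+t) = t, so 0.41·t = 0.59×39.
t* = 0.59×39/0.41 = 56.12 min.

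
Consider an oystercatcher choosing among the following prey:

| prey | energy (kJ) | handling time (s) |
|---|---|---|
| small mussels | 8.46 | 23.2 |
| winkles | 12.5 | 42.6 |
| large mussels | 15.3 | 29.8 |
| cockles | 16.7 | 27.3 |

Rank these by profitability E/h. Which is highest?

Profitability E/h (kJ/s): small mussels = 8.46/23.2 = 0.365, winkles = 12.5/42.6 = 0.293, large mussels = 15.3/29.8 = 0.513, cockles = 16.7/27.3 = 0.612.
Ranked: cockles > large mussels > small mussels > winkles.

cockles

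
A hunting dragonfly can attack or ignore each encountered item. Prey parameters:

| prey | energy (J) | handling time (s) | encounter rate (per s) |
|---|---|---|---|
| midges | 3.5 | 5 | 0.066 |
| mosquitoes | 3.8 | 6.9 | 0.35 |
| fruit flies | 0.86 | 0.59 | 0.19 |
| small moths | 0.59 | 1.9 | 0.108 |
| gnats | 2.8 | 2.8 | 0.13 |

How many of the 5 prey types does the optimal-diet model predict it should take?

4

Rank by E/h (J/s): fruit flies 1.46, gnats 1, midges 0.7, mosquitoes 0.551, small moths 0.311. Include each in turn until the next type's E/h falls below the running intake rate.
Rate on top 1: 0.1469. gnats: 1 > 0.1469 → include.
Rate on top 2: 0.3573. midges: 0.7 > 0.3573 → include.
Rate on top 3: 0.4199. mosquitoes: 0.551 > 0.4199 → include.
Rate on top 4: 0.4948. small moths: 0.311 < 0.4948 → exclude; stop.
Optimal diet: fruit flies, gnats, midges, mosquitoes — 4 of 5 types.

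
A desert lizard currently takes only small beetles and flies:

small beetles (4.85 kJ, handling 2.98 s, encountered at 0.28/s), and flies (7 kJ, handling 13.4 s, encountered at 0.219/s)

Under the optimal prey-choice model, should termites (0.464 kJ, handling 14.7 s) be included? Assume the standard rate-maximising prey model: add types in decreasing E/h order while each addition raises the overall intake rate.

No

Intake rate on the current diet: R = (0.28×4.85 + 0.219×7) / (1 + 0.28×2.98 + 0.219×13.4) = 2.891/4.769 = 0.6062 kJ/s.
Profitability of termites: 0.464/14.7 = 0.03156 kJ/s.
0.03156 < 0.6062, so adding termites would lower the average — exclude it.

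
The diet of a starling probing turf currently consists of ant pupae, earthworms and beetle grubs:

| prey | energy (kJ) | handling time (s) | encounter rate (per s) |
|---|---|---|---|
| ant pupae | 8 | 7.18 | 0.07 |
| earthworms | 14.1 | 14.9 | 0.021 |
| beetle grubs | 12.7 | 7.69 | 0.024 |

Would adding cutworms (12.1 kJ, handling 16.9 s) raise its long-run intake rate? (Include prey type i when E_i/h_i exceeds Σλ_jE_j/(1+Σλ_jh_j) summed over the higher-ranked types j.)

Yes

Current rate: (0.07×8 + 0.021×14.1 + 0.024×12.7)/(1 + 0.07×7.18 + 0.021×14.9 + 0.024×7.69) = 0.5804 kJ/s.
Profitability of cutworms: 12.1/16.9 = 0.716 kJ/s.
Since 0.716 > R, including cutworms increases the long-run rate.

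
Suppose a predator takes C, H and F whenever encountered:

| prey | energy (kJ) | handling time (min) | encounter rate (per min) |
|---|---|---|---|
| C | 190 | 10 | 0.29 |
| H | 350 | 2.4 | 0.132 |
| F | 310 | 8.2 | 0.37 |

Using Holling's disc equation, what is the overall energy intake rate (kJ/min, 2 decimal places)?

R = Σλ_iE_i / (1 + Σλ_ih_i)
Numerator: 0.29×190 + 0.132×350 + 0.37×310 = 216
Denominator: 1 + 0.29×10 + 0.132×2.4 + 0.37×8.2 = 7.251
R = 216/7.251 = 29.79 kJ/min

29.79 kJ/min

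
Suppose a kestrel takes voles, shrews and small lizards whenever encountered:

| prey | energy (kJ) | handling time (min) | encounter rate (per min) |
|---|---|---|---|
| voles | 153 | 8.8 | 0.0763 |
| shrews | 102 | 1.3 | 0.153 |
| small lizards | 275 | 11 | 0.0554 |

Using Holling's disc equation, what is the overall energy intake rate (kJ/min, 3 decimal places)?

17.145 kJ/min

R = Σλ_iE_i / (1 + Σλ_ih_i)
Numerator: 0.0763×153 + 0.153×102 + 0.0554×275 = 42.51
Denominator: 1 + 0.0763×8.8 + 0.153×1.3 + 0.0554×11 = 2.48
R = 42.51/2.48 = 17.14 kJ/min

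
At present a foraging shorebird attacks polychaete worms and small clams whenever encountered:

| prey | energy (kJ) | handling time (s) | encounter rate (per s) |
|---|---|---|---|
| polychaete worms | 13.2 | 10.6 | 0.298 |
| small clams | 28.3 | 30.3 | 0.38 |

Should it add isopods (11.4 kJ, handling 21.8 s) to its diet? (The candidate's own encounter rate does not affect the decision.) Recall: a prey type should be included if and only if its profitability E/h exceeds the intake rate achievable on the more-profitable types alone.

No

On polychaete worms and small clams alone, R = ΣλE/(1+Σλh) = 14.69/15.67 = 0.9371 kJ/s.
Profitability of isopods: 11.4/21.8 = 0.5229 kJ/s.
Since 0.5229 < R, time spent handling isopods is better spent searching.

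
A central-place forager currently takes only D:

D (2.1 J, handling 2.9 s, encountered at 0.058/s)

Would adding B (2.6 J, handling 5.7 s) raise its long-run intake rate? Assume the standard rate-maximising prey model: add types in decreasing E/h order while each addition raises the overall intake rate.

Yes

Intake rate on the current diet: R = (0.058×2.1) / (1 + 0.058×2.9) = 0.1218/1.168 = 0.1043 J/s.
Profitability of B: 2.6/5.7 = 0.4561 J/s.
Since 0.4561 > R, including B increases the long-run rate.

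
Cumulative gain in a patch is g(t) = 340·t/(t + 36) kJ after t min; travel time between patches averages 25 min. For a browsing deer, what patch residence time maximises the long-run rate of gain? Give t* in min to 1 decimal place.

30.0 min

By the marginal value theorem, leave when the instantaneous gain rate g'(t) equals the habitat-wide average g(t)/(T + t).
g'(t) = 340·36/(t + 36)². Setting 340·36/(t+36)² = 340t/[(t+36)(25+t)] gives 36(25+t) = t(t+36), so t² = 36×25 = 900.
t* = √900 = 30 min.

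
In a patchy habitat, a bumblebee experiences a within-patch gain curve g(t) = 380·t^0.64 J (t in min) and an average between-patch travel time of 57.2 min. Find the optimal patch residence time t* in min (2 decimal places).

Maximise g(t)/(T+t): set derivative to zero → g'(t)(T+t) = g(t).
g'(t) = 0.64·380·t^-0.36. Setting 0.64·380·t^-0.36 = 380·t^0.64/(57.2+t) gives 0.64(57.2+t) = t, so 0.36·t = 0.64×57.2.
t* = 0.64×57.2/0.36 = 101.7 min.

101.69 min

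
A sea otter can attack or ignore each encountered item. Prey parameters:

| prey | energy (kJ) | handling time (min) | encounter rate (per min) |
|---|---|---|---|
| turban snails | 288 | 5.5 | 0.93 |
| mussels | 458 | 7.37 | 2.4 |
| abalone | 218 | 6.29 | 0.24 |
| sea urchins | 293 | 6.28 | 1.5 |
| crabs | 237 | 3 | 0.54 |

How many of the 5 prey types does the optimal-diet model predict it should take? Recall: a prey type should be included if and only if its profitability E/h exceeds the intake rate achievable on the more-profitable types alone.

2

Profitabilities (E/h, kJ/min): crabs 79, mussels 62.1, turban snails 52.4, sea urchins 46.7, abalone 34.7. Add prey in this order while the next type's profitability exceeds the intake rate on those already taken.
Rate on top 1: 48.85. mussels: 62.1 > 48.85 → include.
Rate on top 2: 60.43. turban snails: 52.4 < 60.43 → exclude; stop.
Optimal diet: crabs, mussels — 2 of 5 types.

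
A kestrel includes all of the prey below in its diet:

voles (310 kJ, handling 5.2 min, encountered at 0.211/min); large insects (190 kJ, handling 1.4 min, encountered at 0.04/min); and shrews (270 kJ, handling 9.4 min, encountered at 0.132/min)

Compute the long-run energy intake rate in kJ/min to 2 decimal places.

Energy encountered per unit search time: 0.211×310 + 0.04×190 + 0.132×270 = 108.6 kJ/min.
Handling time per unit search time: 0.211×5.2 + 0.04×1.4 + 0.132×9.4 = 2.394.
Rate = 108.6/(1 + 2.394) = 32.01 kJ/min.

32.01 kJ/min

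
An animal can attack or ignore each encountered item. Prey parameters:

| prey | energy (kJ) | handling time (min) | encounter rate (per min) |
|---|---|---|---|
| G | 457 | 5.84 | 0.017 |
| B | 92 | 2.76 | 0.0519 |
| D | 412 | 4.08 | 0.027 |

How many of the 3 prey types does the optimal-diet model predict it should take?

Rank by E/h (kJ/min): D 101, G 78.3, B 33.3. Include each in turn until the next type's E/h falls below the running intake rate.
Rate on top 1: 10.02. G: 78.3 > 10.02 → include.
Rate on top 2: 15.62. B: 33.3 > 15.62 → include.
Optimal diet: D, G, B — 3 of 3 types.

3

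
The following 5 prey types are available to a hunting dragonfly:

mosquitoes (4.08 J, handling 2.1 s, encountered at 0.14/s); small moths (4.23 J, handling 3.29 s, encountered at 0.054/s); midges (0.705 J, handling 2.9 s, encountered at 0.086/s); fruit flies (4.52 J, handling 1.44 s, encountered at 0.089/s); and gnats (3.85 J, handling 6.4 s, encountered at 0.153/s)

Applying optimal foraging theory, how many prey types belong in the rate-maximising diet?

E/h in descending order: fruit flies 3.14, mosquitoes 1.94, small moths 1.29, gnats 0.602, midges 0.243 J/s. The optimal diet is the largest prefix of this list for which every included type satisfies E_i/h_i > R on the types above it.
Rate on top 1: 0.3566. mosquitoes: 1.94 > 0.3566 → include.
Rate on top 2: 0.6845. small moths: 1.29 > 0.6845 → include.
Rate on top 3: 0.7513. gnats: 0.602 < 0.7513 → exclude; stop.
Optimal diet: fruit flies, mosquitoes, small moths — 3 of 5 types.

3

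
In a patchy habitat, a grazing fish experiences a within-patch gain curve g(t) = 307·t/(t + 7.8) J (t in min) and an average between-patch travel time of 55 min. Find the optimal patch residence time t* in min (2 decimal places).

20.71 min

Optimal t* satisfies g'(t*) = g(t*)/(T + t*).
g'(t) = 307·7.8/(t + 7.8)². Setting 307·7.8/(t+7.8)² = 307t/[(t+7.8)(55+t)] gives 7.8(55+t) = t(t+7.8), so t² = 7.8×55 = 429.
t* = √429 = 20.71 min.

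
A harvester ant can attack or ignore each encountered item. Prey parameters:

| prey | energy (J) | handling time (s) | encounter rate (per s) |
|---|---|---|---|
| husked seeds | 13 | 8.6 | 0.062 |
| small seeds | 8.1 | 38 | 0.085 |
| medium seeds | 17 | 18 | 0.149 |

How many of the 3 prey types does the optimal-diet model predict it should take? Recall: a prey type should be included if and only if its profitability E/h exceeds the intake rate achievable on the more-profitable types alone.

E/h in descending order: husked seeds 1.51, medium seeds 0.944, small seeds 0.213 J/s. The optimal diet is the largest prefix of this list for which every included type satisfies E_i/h_i > R on the types above it.
Rate on top 1: 0.5257. medium seeds: 0.944 > 0.5257 → include.
Rate on top 2: 0.7921. small seeds: 0.213 < 0.7921 → exclude; stop.
Optimal diet: husked seeds, medium seeds — 2 of 3 types.

2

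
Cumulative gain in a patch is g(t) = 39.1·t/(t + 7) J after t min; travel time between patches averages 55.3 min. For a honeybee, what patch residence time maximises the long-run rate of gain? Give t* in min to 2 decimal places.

By the marginal value theorem, leave when the instantaneous gain rate g'(t) equals the habitat-wide average g(t)/(T + t).
g'(t) = 39.1·7/(t + 7)². Setting 39.1·7/(t+7)² = 39.1t/[(t+7)(55.3+t)] gives 7(55.3+t) = t(t+7), so t² = 7×55.3 = 387.1.
t* = √387.1 = 19.67 min.

19.67 min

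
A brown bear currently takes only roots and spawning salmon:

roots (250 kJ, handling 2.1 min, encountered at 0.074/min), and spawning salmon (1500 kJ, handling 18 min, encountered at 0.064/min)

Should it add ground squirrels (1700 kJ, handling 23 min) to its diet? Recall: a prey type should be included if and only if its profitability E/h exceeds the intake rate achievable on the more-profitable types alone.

Yes

Current rate: (0.074×250 + 0.064×1500)/(1 + 0.074×2.1 + 0.064×18) = 49.62 kJ/min.
Profitability of ground squirrels: 1700/23 = 73.91 kJ/min.
Since 73.91 > R, including ground squirrels increases the long-run rate.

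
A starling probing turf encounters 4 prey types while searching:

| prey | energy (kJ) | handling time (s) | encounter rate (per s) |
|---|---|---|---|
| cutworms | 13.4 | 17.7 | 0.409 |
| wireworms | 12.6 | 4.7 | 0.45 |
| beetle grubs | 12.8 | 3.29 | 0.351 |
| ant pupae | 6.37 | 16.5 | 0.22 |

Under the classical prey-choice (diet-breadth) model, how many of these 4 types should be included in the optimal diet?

Rank by E/h (kJ/s): beetle grubs 3.89, wireworms 2.68, cutworms 0.757, ant pupae 0.386. Include each in turn until the next type's E/h falls below the running intake rate.
Rate on top 1: 2.085. wireworms: 2.68 > 2.085 → include.
Rate on top 2: 2.38. cutworms: 0.757 < 2.38 → exclude; stop.
Optimal diet: beetle grubs, wireworms — 2 of 4 types.

2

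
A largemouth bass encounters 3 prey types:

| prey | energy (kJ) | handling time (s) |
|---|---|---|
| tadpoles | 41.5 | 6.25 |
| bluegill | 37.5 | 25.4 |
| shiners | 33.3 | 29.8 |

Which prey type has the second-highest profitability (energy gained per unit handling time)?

In descending order of E/h:
tadpoles: 41.5/6.25 = 6.64 kJ/s
bluegill: 37.5/25.4 = 1.48 kJ/s
shiners: 33.3/29.8 = 1.12 kJ/s

bluegill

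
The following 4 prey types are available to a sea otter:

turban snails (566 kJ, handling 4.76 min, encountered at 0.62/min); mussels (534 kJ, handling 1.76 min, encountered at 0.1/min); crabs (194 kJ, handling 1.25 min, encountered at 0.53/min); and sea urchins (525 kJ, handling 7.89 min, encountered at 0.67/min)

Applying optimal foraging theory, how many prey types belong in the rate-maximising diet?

3

E/h in descending order: mussels 303, crabs 155, turban snails 119, sea urchins 66.5 kJ/min. The optimal diet is the largest prefix of this list for which every included type satisfies E_i/h_i > R on the types above it.
Rate on top 1: 45.41. crabs: 155 > 45.41 → include.
Rate on top 2: 84.97. turban snails: 119 > 84.97 → include.
Rate on top 3: 105.9. sea urchins: 66.5 < 105.9 → exclude; stop.
Optimal diet: mussels, crabs, turban snails — 3 of 4 types.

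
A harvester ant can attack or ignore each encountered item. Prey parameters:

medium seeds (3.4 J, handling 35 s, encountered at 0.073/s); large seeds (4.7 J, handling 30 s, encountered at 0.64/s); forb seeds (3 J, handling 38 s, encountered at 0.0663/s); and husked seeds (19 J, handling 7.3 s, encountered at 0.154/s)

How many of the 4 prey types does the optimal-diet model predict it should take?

E/h in descending order: husked seeds 2.6, large seeds 0.157, medium seeds 0.0971, forb seeds 0.0789 J/s. The optimal diet is the largest prefix of this list for which every included type satisfies E_i/h_i > R on the types above it.
Rate on top 1: 1.377. large seeds: 0.157 < 1.377 → exclude; stop.
Optimal diet: husked seeds — 1 of 4 types.

1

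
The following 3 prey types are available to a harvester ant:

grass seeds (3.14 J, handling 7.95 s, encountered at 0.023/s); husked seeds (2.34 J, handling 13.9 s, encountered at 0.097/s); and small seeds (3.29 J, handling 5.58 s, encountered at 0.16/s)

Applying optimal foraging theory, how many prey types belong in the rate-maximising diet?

Rank by E/h (J/s): small seeds 0.59, grass seeds 0.395, husked seeds 0.168. Include each in turn until the next type's E/h falls below the running intake rate.
Rate on top 1: 0.2781. grass seeds: 0.395 > 0.2781 → include.
Rate on top 2: 0.2884. husked seeds: 0.168 < 0.2884 → exclude; stop.
Optimal diet: small seeds, grass seeds — 2 of 3 types.

2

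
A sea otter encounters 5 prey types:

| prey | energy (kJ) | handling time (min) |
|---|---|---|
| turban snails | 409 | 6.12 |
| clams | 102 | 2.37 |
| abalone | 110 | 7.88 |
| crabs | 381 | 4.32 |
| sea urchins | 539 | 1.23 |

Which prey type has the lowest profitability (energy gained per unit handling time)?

Profitability E/h (kJ/min): turban snails = 409/6.12 = 66.8, clams = 102/2.37 = 43, abalone = 110/7.88 = 14, crabs = 381/4.32 = 88.2, sea urchins = 539/1.23 = 438.
Ranked: sea urchins > crabs > turban snails > clams > abalone.

abalone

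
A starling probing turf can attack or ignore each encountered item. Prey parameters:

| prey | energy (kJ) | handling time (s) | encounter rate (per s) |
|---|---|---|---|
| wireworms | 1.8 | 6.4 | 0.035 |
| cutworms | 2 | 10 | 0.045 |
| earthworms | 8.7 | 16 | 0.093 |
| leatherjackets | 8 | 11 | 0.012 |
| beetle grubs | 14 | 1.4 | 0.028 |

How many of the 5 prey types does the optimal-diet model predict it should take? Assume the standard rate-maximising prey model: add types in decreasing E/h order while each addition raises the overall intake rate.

Profitabilities (E/h, kJ/s): beetle grubs 10, leatherjackets 0.727, earthworms 0.544, wireworms 0.281, cutworms 0.2. Add prey in this order while the next type's profitability exceeds the intake rate on those already taken.
Rate on top 1: 0.3772. leatherjackets: 0.727 > 0.3772 → include.
Rate on top 2: 0.4167. earthworms: 0.544 > 0.4167 → include.
Rate on top 3: 0.4878. wireworms: 0.281 < 0.4878 → exclude; stop.
Optimal diet: beetle grubs, leatherjackets, earthworms — 3 of 5 types.

3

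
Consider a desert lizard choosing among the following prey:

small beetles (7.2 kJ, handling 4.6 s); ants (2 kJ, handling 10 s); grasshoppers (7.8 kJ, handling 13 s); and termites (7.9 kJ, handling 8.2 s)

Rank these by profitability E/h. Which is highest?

In descending order of E/h:
small beetles: 7.2/4.6 = 1.57 kJ/s
termites: 7.9/8.2 = 0.963 kJ/s
grasshoppers: 7.8/13 = 0.6 kJ/s
ants: 2/10 = 0.2 kJ/s

small beetles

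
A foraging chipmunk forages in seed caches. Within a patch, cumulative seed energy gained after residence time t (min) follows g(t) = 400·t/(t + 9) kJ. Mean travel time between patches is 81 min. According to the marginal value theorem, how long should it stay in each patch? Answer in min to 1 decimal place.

27.0 min

Optimal t* satisfies g'(t*) = g(t*)/(T + t*).
g'(t) = 400·9/(t + 9)². Setting 400·9/(t+9)² = 400t/[(t+9)(81+t)] gives 9(81+t) = t(t+9), so t² = 9×81 = 729.
t* = √729 = 27 min.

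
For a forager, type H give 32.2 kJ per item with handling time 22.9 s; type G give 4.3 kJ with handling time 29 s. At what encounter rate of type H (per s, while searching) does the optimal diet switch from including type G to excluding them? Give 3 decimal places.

At the threshold, the rate on type H alone equals the profitability of type G: λ·32.2/(1 + λ·22.9) = 4.3/29 = 0.1483.
Rearranging, λ(32.2 − 0.1483×22.9) = 0.1483, so λ = 0.1483/28.8 = 0.005148 per s.

0.005 per s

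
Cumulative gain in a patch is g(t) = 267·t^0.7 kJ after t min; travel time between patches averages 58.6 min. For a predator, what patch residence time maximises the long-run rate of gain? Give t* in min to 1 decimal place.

By the marginal value theorem, leave when the instantaneous gain rate g'(t) equals the habitat-wide average g(t)/(T + t).
g'(t) = 0.7·267·t^-0.3. Setting 0.7·267·t^-0.3 = 267·t^0.7/(58.6+t) gives 0.7(58.6+t) = t, so 0.30·t = 0.7×58.6.
t* = 0.7×58.6/0.30 = 136.7 min.

136.7 min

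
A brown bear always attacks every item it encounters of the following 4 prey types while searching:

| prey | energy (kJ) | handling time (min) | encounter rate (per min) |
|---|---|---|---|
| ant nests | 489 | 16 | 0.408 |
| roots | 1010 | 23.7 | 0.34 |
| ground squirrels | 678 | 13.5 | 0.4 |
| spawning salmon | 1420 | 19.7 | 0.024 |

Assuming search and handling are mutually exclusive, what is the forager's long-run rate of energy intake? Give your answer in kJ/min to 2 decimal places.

39.53 kJ/min

R = Σλ_iE_i / (1 + Σλ_ih_i)
Numerator: 0.408×489 + 0.34×1010 + 0.4×678 + 0.024×1420 = 848.2
Denominator: 1 + 0.408×16 + 0.34×23.7 + 0.4×13.5 + 0.024×19.7 = 21.46
R = 848.2/21.46 = 39.53 kJ/min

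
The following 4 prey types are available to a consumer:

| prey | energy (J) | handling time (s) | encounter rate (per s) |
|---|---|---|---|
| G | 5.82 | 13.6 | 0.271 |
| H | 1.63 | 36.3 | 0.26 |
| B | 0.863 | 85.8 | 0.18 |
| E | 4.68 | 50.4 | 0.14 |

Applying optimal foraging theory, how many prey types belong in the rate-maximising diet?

Rank by E/h (J/s): G 0.428, E 0.0929, H 0.0449, B 0.0101. Include each in turn until the next type's E/h falls below the running intake rate.
Rate on top 1: 0.3366. E: 0.0929 < 0.3366 → exclude; stop.
Optimal diet: G — 1 of 4 types.

1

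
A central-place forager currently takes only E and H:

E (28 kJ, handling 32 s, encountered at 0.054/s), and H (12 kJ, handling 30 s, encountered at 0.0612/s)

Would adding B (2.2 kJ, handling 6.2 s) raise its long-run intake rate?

On E and H alone, R = ΣλE/(1+Σλh) = 2.246/4.564 = 0.4922 kJ/s.
Profitability of B: 2.2/6.2 = 0.3548 kJ/s.
Since 0.3548 < R, time spent handling B is better spent searching.

No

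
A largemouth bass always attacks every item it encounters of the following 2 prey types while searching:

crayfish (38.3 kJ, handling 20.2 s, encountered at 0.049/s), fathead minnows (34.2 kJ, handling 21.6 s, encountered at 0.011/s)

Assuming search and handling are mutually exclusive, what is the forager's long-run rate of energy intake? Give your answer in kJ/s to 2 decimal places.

1.01 kJ/s

R = (0.049×38.3 + 0.011×34.2) / (1 + 0.049×20.2 + 0.011×21.6) = 2.253/2.227 = 1.011 kJ/s.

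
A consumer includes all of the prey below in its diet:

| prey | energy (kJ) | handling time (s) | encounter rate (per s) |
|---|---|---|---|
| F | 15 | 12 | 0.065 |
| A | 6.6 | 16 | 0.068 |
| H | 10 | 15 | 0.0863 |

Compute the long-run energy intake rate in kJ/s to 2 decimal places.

0.55 kJ/s

R = (0.065×15 + 0.068×6.6 + 0.0863×10) / (1 + 0.065×12 + 0.068×16 + 0.0863×15) = 2.287/4.162 = 0.5494 kJ/s.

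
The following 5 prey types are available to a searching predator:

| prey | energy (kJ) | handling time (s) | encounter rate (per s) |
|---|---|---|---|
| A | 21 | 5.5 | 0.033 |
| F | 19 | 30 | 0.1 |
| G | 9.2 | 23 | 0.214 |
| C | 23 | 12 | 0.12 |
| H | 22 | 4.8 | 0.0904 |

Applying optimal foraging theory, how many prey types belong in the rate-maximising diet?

Profitabilities (E/h, kJ/s): H 4.58, A 3.82, C 1.92, F 0.633, G 0.4. Add prey in this order while the next type's profitability exceeds the intake rate on those already taken.
Rate on top 1: 1.387. A: 3.82 > 1.387 → include.
Rate on top 2: 1.66. C: 1.92 > 1.66 → include.
Rate on top 3: 1.781. F: 0.633 < 1.781 → exclude; stop.
Optimal diet: H, A, C — 3 of 5 types.

3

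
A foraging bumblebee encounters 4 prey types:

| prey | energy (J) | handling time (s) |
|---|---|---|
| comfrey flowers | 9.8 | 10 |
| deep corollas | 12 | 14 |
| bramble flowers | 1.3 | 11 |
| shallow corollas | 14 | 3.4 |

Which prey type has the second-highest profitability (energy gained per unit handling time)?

comfrey flowers

Profitability E/h (J/s): comfrey flowers = 9.8/10 = 0.98, deep corollas = 12/14 = 0.857, bramble flowers = 1.3/11 = 0.118, shallow corollas = 14/3.4 = 4.12.
Ranked: shallow corollas > comfrey flowers > deep corollas > bramble flowers.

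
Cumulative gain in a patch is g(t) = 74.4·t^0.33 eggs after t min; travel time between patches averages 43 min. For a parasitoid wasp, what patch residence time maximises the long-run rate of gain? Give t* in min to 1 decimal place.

Maximise g(t)/(T+t): set derivative to zero → g'(t)(T+t) = g(t).
g'(t) = 0.33·74.4·t^-0.67. Setting 0.33·74.4·t^-0.67 = 74.4·t^0.33/(43+t) gives 0.33(43+t) = t, so 0.67·t = 0.33×43.
t* = 0.33×43/0.67 = 21.18 min.

21.2 min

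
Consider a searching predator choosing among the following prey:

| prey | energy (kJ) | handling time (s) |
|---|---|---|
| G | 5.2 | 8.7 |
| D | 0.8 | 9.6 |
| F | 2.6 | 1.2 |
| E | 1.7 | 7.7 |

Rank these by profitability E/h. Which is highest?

F

Profitability E/h (kJ/s): G = 5.2/8.7 = 0.598, D = 0.8/9.6 = 0.0833, F = 2.6/1.2 = 2.17, E = 1.7/7.7 = 0.221.
Ranked: F > G > E > D.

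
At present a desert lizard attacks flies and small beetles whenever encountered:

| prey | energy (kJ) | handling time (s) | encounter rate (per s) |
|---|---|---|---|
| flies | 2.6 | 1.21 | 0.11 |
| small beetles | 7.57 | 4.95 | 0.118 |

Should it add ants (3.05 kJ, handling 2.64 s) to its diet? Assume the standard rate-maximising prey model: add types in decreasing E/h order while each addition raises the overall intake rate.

Current rate: (0.11×2.6 + 0.118×7.57)/(1 + 0.11×1.21 + 0.118×4.95) = 0.6867 kJ/s.
Profitability of ants: 3.05/2.64 = 1.155 kJ/s.
Since 1.155 > R, including ants increases the long-run rate.

Yes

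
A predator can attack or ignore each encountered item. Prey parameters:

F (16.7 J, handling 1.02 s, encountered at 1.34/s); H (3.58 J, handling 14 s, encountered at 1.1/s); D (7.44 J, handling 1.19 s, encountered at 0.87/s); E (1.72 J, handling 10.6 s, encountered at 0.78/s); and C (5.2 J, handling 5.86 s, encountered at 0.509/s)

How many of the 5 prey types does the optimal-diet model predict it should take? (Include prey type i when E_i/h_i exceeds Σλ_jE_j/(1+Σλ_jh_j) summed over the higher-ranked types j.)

Rank by E/h (J/s): F 16.4, D 6.25, C 0.887, H 0.256, E 0.162. Include each in turn until the next type's E/h falls below the running intake rate.
Rate on top 1: 9.455. D: 6.25 < 9.455 → exclude; stop.
Optimal diet: F — 1 of 5 types.

1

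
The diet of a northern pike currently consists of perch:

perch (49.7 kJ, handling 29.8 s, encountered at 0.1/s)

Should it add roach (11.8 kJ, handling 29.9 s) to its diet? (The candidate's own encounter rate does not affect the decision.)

No

On perch alone, R = ΣλE/(1+Σλh) = 4.97/3.98 = 1.249 kJ/s.
Profitability of roach: 11.8/29.9 = 0.3946 kJ/s.
Since 0.3946 < R, time spent handling roach is better spent searching.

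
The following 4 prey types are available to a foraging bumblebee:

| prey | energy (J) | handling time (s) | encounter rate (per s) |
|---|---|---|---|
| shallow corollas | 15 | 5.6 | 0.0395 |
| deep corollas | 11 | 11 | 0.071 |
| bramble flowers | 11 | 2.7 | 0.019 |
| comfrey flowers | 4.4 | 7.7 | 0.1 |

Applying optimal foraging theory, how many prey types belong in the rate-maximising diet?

3

Profitabilities (E/h, J/s): bramble flowers 4.07, shallow corollas 2.68, deep corollas 1, comfrey flowers 0.571. Add prey in this order while the next type's profitability exceeds the intake rate on those already taken.
Rate on top 1: 0.1988. shallow corollas: 2.68 > 0.1988 → include.
Rate on top 2: 0.6299. deep corollas: 1 > 0.6299 → include.
Rate on top 3: 0.7706. comfrey flowers: 0.571 < 0.7706 → exclude; stop.
Optimal diet: bramble flowers, shallow corollas, deep corollas — 3 of 4 types.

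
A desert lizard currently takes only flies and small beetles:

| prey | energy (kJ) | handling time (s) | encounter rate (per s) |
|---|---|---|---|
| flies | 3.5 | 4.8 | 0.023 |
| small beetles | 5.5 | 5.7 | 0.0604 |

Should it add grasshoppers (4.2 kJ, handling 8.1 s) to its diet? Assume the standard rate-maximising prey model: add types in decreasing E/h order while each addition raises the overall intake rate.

Intake rate on the current diet: R = (0.023×3.5 + 0.0604×5.5) / (1 + 0.023×4.8 + 0.0604×5.7) = 0.4127/1.455 = 0.2837 kJ/s.
grasshoppers: E/h = 4.2/8.1 = 0.5185 kJ/s.
0.5185 > 0.2837, so adding grasshoppers raises the average — include it.

Yes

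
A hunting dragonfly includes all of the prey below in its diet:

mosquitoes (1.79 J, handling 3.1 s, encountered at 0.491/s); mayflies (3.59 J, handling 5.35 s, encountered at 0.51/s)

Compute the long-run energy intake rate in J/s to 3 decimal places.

0.516 J/s

Energy encountered per unit search time: 0.491×1.79 + 0.51×3.59 = 2.71 J/s.
Handling time per unit search time: 0.491×3.1 + 0.51×5.35 = 4.251.
Rate = 2.71/(1 + 4.251) = 0.5161 J/s.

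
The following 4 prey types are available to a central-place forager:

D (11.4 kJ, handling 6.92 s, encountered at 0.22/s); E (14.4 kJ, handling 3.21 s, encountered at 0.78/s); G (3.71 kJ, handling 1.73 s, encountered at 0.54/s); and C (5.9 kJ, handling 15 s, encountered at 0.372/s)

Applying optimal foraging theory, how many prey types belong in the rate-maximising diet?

Profitabilities (E/h, kJ/s): E 4.49, G 2.14, D 1.65, C 0.393. Add prey in this order while the next type's profitability exceeds the intake rate on those already taken.
Rate on top 1: 3.206. G: 2.14 < 3.206 → exclude; stop.
Optimal diet: E — 1 of 4 types.

1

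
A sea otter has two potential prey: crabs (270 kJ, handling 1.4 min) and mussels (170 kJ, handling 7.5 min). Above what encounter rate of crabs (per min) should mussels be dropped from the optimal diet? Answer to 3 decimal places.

At the threshold, the rate on crabs alone equals the profitability of mussels: λ·270/(1 + λ·1.4) = 170/7.5 = 22.67.
Rearranging, λ(270 − 22.67×1.4) = 22.67, so λ = 22.67/238.3 = 0.09513 per min.

0.095 per min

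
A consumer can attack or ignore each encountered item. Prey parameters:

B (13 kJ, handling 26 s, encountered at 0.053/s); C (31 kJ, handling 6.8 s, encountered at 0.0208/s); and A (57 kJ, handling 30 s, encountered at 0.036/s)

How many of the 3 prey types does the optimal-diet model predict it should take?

2

Profitabilities (E/h, kJ/s): C 4.56, A 1.9, B 0.5. Add prey in this order while the next type's profitability exceeds the intake rate on those already taken.
Rate on top 1: 0.5649. A: 1.9 > 0.5649 → include.
Rate on top 2: 1.214. B: 0.5 < 1.214 → exclude; stop.
Optimal diet: C, A — 2 of 3 types.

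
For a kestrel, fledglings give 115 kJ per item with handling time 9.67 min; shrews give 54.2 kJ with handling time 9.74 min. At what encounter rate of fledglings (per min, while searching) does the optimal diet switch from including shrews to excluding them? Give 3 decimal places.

0.091 per min

Drop shrews once their profitability E₂/h₂ falls below the rate achievable on fledglings alone: E₂/h₂ = λE₁/(1 + λh₁).
Solve for λ: λE₁h₂ = E₂(1 + λh₁) → λ(E₁h₂ − E₂h₁) = E₂ → λ = E₂/(E₁h₂ − E₂h₁).
λ = 54.2/(115×9.74 − 54.2×9.67) = 54.2/596 = 0.09094 per min.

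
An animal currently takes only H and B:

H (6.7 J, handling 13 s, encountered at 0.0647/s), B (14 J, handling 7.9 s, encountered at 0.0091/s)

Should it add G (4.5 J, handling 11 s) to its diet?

On H and B alone, R = ΣλE/(1+Σλh) = 0.5609/1.913 = 0.2932 J/s.
G: E/h = 4.5/11 = 0.4091 J/s.
Since 0.4091 > R, including G increases the long-run rate.

Yes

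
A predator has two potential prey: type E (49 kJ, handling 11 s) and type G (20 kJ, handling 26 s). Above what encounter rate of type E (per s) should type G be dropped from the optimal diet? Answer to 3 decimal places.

At the threshold, the rate on type E alone equals the profitability of type G: λ·49/(1 + λ·11) = 20/26 = 0.7692.
Rearranging, λ(49 − 0.7692×11) = 0.7692, so λ = 0.7692/40.54 = 0.01898 per s.

0.019 per s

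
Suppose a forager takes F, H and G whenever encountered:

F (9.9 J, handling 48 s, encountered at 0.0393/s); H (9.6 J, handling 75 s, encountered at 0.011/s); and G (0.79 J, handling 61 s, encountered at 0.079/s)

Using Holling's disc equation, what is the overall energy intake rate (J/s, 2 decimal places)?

R = Σλ_iE_i / (1 + Σλ_ih_i)
Numerator: 0.0393×9.9 + 0.011×9.6 + 0.079×0.79 = 0.5571
Denominator: 1 + 0.0393×48 + 0.011×75 + 0.079×61 = 8.53
R = 0.5571/8.53 = 0.06531 J/s

0.07 J/s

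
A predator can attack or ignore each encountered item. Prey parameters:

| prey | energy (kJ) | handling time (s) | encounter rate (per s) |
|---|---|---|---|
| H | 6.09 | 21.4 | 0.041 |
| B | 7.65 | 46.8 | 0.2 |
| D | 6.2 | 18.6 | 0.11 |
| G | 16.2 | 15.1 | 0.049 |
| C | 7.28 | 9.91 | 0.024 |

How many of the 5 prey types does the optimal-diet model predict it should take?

Rank by E/h (kJ/s): G 1.07, C 0.735, D 0.333, H 0.285, B 0.163. Include each in turn until the next type's E/h falls below the running intake rate.
Rate on top 1: 0.4562. C: 0.735 > 0.4562 → include.
Rate on top 2: 0.4897. D: 0.333 < 0.4897 → exclude; stop.
Optimal diet: G, C — 2 of 5 types.

2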